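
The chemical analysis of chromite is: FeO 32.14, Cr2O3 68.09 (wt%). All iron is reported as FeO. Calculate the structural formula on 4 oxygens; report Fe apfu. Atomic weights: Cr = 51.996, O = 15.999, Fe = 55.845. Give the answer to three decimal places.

FeO (M=71.844): mol = 0.44736; Fe = 0.44736, O = 0.44736.
Cr2O3 (M=151.989): mol = 0.44799; Cr = 0.89598, O = 1.34397.
ΣO = 1.79133; factor = 4/ΣO = 2.23298.
Fe apfu = 0.44736 × 2.23298 = 0.999.

0.999 Fe apfu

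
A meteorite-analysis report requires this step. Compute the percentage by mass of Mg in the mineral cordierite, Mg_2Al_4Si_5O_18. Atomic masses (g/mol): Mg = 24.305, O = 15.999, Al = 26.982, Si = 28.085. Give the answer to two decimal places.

8.31 weight percent

Formula mass = 2×24.305 + 4×26.982 + 5×28.085 + 18×15.999 = 584.945 g/mol, of which 48.610 g is Mg.
So Mg makes up 48.610/584.945 = 0.0831 of the mass, i.e. 8.31%.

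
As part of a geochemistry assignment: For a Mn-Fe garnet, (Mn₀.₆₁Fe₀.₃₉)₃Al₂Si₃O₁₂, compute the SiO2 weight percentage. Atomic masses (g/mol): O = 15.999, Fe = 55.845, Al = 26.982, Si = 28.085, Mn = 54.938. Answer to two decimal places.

36.33 wt%

Molar mass of (Mn₀.₆₁Fe₀.₃₉)₃Al₂Si₃O₁₂ = 1.83×54.938 + 1.17×55.845 + 2×26.982 + 3×28.085 + 12×15.999 = 496.082 g/mol.
Each formula unit contains 3 Si, equivalent to 3/1 = 3.0000 mol SiO2.
M(SiO2) = 1×28.085 + 2×15.999 = 60.083 g/mol.
Mass of SiO2 per formula unit = 3.0000 × 60.083 = 180.249 g.
SiO2 wt% = 180.249 / 496.082 × 100 = 36.33%.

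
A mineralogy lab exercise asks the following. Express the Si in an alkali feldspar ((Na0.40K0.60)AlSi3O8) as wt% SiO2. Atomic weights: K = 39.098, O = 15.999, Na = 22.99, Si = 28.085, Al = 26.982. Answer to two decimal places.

66.30 wt%

Molar mass of (Na0.40K0.60)AlSi3O8 = 0.40*22.99 + 0.60*39.098 + 1*26.982 + 3*28.085 + 8*15.999 = 271.884 g/mol.
Each formula unit contains 3 Si, equivalent to 3/1 = 3.0000 mol SiO2.
M(SiO2) = 1×28.085 + 2×15.999 = 60.083 g/mol.
Mass of SiO2 per formula unit = 3.0000 × 60.083 = 180.249 g.
SiO2 wt% = 180.249 / 271.884 × 100 = 66.30%.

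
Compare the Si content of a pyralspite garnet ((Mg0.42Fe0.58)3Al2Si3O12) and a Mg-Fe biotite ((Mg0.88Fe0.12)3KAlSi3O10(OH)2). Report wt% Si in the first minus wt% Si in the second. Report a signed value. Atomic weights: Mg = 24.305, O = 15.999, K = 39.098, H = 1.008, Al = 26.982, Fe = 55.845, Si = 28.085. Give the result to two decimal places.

Si in (Mg0.42Fe0.58)3Al2Si3O12: molar mass 458.002 g/mol; 3×28.085 = 84.255 g → 18.40 wt%.
Si in (Mg0.88Fe0.12)3KAlSi3O10(OH)2: molar mass 428.608 g/mol; 3×28.085 = 84.255 g → 19.66 wt%.
Difference = 18.40 − 19.66 = -1.26 percentage points.

-1.26 percentage points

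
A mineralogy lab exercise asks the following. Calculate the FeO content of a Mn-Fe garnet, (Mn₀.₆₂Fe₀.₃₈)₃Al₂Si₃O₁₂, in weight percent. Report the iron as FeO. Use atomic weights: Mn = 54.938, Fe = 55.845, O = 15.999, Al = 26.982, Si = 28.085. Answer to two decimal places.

16.51 wt%

M((Mn₀.₆₂Fe₀.₃₈)₃Al₂Si₃O₁₂) = 496.055 g/mol; M(FeO) = 71.844 g/mol.
Moles FeO per formula unit = 1.14 Fe ÷ 1 = 1.1400.
FeO fraction = (1.1400 × 71.844) / 496.055 = 81.902/496.055 = 0.1651.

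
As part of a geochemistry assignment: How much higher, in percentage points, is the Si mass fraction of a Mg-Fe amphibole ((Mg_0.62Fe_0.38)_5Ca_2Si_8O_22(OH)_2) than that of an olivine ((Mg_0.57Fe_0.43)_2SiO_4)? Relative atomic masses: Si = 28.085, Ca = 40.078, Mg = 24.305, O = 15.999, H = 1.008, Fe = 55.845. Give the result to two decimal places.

9.02 percentage points

M((Mg_0.62Fe_0.38)_5Ca_2Si_8O_22(OH)_2) = 872.279 g/mol, so wt% Si = 224.680/872.279 × 100 = 25.76%.
M((Mg_0.57Fe_0.43)_2SiO_4) = 167.815 g/mol, so wt% Si = 28.085/167.815 × 100 = 16.74%.
25.76 − 16.74 = 9.02 pp.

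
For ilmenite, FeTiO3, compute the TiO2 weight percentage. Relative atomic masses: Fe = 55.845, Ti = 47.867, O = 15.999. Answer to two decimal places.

52.64 wt%

M(FeTiO3) = 151.709 g/mol; M(TiO2) = 79.865 g/mol.
Moles TiO2 per formula unit = 1 Ti ÷ 1 = 1.0000.
TiO2 fraction = (1.0000 × 79.865) / 151.709 = 79.865/151.709 = 0.5264.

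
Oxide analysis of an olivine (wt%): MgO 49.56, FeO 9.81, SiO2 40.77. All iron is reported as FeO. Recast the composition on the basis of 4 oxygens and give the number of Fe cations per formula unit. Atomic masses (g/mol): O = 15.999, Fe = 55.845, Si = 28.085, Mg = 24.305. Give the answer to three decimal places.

MgO (M=40.304): mol = 1.22965; Mg = 1.22965, O = 1.22965.
FeO (M=71.844): mol = 0.13655; Fe = 0.13655, O = 0.13655.
SiO2 (M=60.083): mol = 0.67856; Si = 0.67856, O = 1.35712.
ΣO = 2.72332; factor = 4/ΣO = 1.46880.
Fe apfu = 0.13655 × 1.46880 = 0.201.

0.201 Fe apfu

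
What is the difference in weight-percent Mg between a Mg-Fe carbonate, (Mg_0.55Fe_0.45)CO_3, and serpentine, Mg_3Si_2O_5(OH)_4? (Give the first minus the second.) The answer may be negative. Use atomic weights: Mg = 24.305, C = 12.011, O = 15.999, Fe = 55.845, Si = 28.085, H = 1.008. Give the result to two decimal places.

-12.74 percentage points

Mg in (Mg_0.55Fe_0.45)CO_3: molar mass 98.506 g/mol; 0.55×24.305 = 13.368 g → 13.57 wt%.
Mg in Mg_3Si_2O_5(OH)_4: molar mass 277.108 g/mol; 3×24.305 = 72.915 g → 26.31 wt%.
Difference = 13.57 − 26.31 = -12.74 percentage points.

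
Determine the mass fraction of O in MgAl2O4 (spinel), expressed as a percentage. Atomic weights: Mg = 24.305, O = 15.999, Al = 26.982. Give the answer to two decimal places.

M(MgAl2O4) = 142.265 g/mol.
O contributes 4 × 15.999 = 63.996 g per mole.
63.996/142.265 = 0.4498 → 44.98%.

44.98 wt%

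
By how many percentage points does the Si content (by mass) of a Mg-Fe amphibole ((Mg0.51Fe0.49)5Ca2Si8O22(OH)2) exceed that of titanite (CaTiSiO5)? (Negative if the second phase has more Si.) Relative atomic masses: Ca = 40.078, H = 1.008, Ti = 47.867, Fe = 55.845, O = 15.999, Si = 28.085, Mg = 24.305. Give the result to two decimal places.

First mineral: 224.680 g Si in 889.626 g formula = 25.26 wt% Si.
Second mineral: 28.085 g Si in 196.025 g formula = 14.33 wt% Si.
25.26% − 14.33% gives a difference of 10.93 percentage points.

10.93 percentage points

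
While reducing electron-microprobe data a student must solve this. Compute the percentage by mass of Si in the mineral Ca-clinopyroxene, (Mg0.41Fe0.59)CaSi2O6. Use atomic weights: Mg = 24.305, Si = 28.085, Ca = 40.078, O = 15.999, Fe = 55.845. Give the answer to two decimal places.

Molar mass of (Mg0.41Fe0.59)CaSi2O6: 0.41·24.305 + 0.59·55.845 + 1·40.078 + 2·28.085 + 6·15.999 = 235.156 g/mol.
Mass of Si per formula unit: 2 × 28.085 = 56.170 g.
Weight fraction Si = 56.170 / 235.156 = 0.2389.

23.89 mass %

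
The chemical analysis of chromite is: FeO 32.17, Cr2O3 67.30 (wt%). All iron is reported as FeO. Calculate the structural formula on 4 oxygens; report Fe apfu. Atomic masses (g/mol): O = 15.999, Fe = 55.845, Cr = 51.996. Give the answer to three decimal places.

1.008 Fe apfu

FeO (M=71.844): mol = 0.44778; Fe = 0.44778, O = 0.44778.
Cr2O3 (M=151.989): mol = 0.44280; Cr = 0.88560, O = 1.32840.
ΣO = 1.77618; factor = 4/ΣO = 2.25202.
Fe apfu = 0.44778 × 2.25202 = 1.008.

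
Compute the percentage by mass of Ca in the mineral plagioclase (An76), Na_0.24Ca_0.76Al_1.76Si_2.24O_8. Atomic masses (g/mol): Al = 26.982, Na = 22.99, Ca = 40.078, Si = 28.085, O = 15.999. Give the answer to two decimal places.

11.10 wt%

Formula mass = 0.24*22.99 + 0.76*40.078 + 1.76*26.982 + 2.24*28.085 + 8*15.999 = 274.368 g/mol, of which 30.459 g is Ca.
So Ca makes up 30.459/274.368 = 0.1110 of the mass, i.e. 11.10%.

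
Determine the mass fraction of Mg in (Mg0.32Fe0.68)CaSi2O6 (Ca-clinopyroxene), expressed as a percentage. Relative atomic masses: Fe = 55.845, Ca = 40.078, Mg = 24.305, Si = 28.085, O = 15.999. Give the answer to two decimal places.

3.27 weight percent

Molar mass of (Mg0.32Fe0.68)CaSi2O6: 0.32*24.305 + 0.68*55.845 + 1*40.078 + 2*28.085 + 6*15.999 = 237.994 g/mol.
Mass of Mg per formula unit: 0.32 × 24.305 = 7.778 g.
Weight fraction Mg = 7.778 / 237.994 = 0.0327.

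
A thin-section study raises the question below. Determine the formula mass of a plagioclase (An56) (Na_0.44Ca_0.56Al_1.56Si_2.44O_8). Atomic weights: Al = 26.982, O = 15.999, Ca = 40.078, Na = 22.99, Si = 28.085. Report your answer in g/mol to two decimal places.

271.17 g/mol

The formula mass is the sum 0.44·22.99 + 0.56·40.078 + 1.56·26.982 + 2.44·28.085 + 8·15.999.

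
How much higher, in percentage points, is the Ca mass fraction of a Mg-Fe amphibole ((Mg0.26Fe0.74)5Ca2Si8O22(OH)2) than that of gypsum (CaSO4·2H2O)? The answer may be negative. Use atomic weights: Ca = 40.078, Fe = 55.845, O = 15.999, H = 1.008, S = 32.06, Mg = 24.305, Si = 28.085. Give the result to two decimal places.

M((Mg0.26Fe0.74)5Ca2Si8O22(OH)2) = 929.051 g/mol, so wt% Ca = 80.156/929.051 × 100 = 8.63%.
M(CaSO4·2H2O) = 172.164 g/mol, so wt% Ca = 40.078/172.164 × 100 = 23.28%.
8.63 − 23.28 = -14.65 pp.

-14.65 percentage points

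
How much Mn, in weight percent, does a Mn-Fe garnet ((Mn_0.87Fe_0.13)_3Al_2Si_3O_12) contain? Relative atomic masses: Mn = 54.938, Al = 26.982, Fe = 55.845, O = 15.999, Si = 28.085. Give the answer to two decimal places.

Molar mass of (Mn_0.87Fe_0.13)_3Al_2Si_3O_12: 2.61·54.938 + 0.39·55.845 + 2·26.982 + 3·28.085 + 12·15.999 = 495.375 g/mol.
Mass of Mn per formula unit: 2.61 × 54.938 = 143.388 g.
Weight fraction Mn = 143.388 / 495.375 = 0.2895.

28.95 weight percent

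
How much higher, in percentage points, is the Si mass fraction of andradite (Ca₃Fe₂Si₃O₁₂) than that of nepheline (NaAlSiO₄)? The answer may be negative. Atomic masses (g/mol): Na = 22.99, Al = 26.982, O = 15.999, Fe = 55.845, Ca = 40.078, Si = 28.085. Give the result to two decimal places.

-3.19 percentage points

Si in Ca₃Fe₂Si₃O₁₂: molar mass 508.167 g/mol; 3×28.085 = 84.255 g → 16.58 wt%.
Si in NaAlSiO₄: molar mass 142.053 g/mol; 1×28.085 = 28.085 g → 19.77 wt%.
Difference = 16.58 − 19.77 = -3.19 percentage points.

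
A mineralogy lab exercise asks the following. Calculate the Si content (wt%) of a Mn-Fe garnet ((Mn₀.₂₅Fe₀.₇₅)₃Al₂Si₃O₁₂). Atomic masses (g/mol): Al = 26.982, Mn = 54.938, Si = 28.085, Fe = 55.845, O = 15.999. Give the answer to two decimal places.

16.95 wt%

M((Mn₀.₂₅Fe₀.₇₅)₃Al₂Si₃O₁₂) = 497.062 g/mol.
Si contributes 3 × 28.085 = 84.255 g per mole.
84.255/497.062 = 0.1695 → 16.95%.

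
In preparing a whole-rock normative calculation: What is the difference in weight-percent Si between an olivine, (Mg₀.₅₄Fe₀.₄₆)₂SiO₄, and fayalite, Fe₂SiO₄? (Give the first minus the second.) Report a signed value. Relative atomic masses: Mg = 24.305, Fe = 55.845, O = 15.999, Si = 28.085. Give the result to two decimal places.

First mineral: 28.085 g Si in 169.708 g formula = 16.55 wt% Si.
Second mineral: 28.085 g Si in 203.771 g formula = 13.78 wt% Si.
16.55% − 13.78% gives a difference of 2.77 percentage points.

2.77 percentage points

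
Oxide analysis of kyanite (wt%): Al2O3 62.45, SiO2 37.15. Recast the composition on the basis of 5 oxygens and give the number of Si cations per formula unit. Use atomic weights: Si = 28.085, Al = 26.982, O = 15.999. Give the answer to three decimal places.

62.45 wt% Al2O3 ÷ 101.961 g/mol = 0.61249 mol, giving 1.22498 Al and 1.83747 O.
37.15 wt% SiO2 ÷ 60.083 g/mol = 0.61831 mol, giving 0.61831 Si and 1.23662 O.
Oxygen sums to 3.07409; scaling by 5/3.07409 = 1.62650 puts the formula on 5 O.
Si: 0.61831 × 1.62650 = 1.006 atoms per formula unit.

1.006 Si apfu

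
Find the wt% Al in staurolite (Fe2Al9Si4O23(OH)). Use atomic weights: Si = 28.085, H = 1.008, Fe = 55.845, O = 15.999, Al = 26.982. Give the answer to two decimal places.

28.51 mass %

Formula mass = 2*55.845 + 9*26.982 + 4*28.085 + 24*15.999 + 1*1.008 = 851.852 g/mol, of which 242.838 g is Al.
So Al makes up 242.838/851.852 = 0.2851 of the mass, i.e. 28.51%.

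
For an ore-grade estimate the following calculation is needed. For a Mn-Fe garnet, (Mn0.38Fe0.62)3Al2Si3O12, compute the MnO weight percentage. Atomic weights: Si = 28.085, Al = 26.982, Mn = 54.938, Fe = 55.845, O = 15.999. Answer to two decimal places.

M((Mn0.38Fe0.62)3Al2Si3O12) = 496.708 g/mol; M(MnO) = 70.937 g/mol.
Moles MnO per formula unit = 1.14 Mn ÷ 1 = 1.1400.
MnO fraction = (1.1400 × 70.937) / 496.708 = 80.868/496.708 = 0.1628.

16.28 wt%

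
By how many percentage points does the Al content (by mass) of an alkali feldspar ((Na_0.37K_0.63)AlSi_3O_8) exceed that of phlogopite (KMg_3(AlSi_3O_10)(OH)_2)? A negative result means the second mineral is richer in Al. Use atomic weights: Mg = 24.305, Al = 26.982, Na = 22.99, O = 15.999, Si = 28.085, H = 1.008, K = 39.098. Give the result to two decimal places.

3.44 percentage points

Al in (Na_0.37K_0.63)AlSi_3O_8: molar mass 272.367 g/mol; 1×26.982 = 26.982 g → 9.91 wt%.
Al in KMg_3(AlSi_3O_10)(OH)_2: molar mass 417.254 g/mol; 1×26.982 = 26.982 g → 6.47 wt%.
Difference = 9.91 − 6.47 = 3.44 percentage points.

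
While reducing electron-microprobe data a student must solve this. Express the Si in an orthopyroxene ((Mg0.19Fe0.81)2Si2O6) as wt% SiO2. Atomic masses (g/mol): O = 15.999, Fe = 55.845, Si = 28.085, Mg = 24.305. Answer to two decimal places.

Formula mass = 251.869 g/mol.
2 Si → 2.0000 mol SiO2 per formula unit; M(SiO2) = 60.083, so SiO2 mass = 120.166 g.
120.166/251.869 × 100 = 47.71 wt%.

47.71 wt%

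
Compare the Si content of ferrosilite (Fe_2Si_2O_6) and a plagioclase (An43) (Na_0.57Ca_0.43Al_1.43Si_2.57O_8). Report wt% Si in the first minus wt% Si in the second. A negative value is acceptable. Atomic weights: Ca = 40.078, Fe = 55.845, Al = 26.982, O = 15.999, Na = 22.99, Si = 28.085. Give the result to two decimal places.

Si in Fe_2Si_2O_6: molar mass 263.854 g/mol; 2×28.085 = 56.170 g → 21.29 wt%.
Si in Na_0.57Ca_0.43Al_1.43Si_2.57O_8: molar mass 269.093 g/mol; 2.57×28.085 = 72.178 g → 26.82 wt%.
Difference = 21.29 − 26.82 = -5.53 percentage points.

-5.53 percentage points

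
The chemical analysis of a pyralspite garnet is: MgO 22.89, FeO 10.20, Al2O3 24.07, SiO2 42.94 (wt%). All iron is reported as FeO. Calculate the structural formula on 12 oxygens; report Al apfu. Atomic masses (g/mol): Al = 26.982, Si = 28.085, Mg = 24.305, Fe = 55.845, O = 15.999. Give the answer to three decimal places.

1.990 Al apfu

MgO: 22.89/40.304 = 0.56793 mol → 0.56793 mol Mg, 0.56793 mol O.
FeO: 10.20/71.844 = 0.14197 mol → 0.14197 mol Fe, 0.14197 mol O.
Al2O3: 24.07/101.961 = 0.23607 mol → 0.47214 mol Al, 0.70821 mol O.
SiO2: 42.94/60.083 = 0.71468 mol → 0.71468 mol Si, 1.42936 mol O.
Total oxygen = 2.84747 mol. Normalization factor = 12/2.84747 = 4.21427.
Al per 12 O = 0.47214 × 4.21427 = 1.990.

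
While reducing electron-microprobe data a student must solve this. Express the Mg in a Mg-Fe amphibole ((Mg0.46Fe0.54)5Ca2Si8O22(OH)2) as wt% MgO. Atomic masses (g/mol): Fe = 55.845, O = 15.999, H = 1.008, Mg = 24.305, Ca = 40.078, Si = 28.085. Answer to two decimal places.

10.33 wt%

Molar mass of (Mg0.46Fe0.54)5Ca2Si8O22(OH)2 = 2.30×24.305 + 2.70×55.845 + 2×40.078 + 8×28.085 + 24×15.999 + 2×1.008 = 897.511 g/mol.
Each formula unit contains 2.30 Mg, equivalent to 2.30/1 = 2.3000 mol MgO.
M(MgO) = 1×24.305 + 1×15.999 = 40.304 g/mol.
Mass of MgO per formula unit = 2.3000 × 40.304 = 92.699 g.
MgO wt% = 92.699 / 897.511 × 100 = 10.33%.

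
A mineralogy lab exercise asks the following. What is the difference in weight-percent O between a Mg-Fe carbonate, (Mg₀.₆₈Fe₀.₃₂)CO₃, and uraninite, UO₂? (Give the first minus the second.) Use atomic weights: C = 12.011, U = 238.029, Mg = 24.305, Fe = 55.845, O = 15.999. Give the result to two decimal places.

First mineral: 47.997 g O in 94.406 g formula = 50.84 wt% O.
Second mineral: 31.998 g O in 270.027 g formula = 11.85 wt% O.
50.84% − 11.85% gives a difference of 38.99 percentage points.

38.99 percentage points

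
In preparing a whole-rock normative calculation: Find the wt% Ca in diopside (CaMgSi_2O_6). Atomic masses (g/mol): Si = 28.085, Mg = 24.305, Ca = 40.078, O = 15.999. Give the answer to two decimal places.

18.51 mass %

Formula mass = 1*40.078 + 1*24.305 + 2*28.085 + 6*15.999 = 216.547 g/mol, of which 40.078 g is Ca.
So Ca makes up 40.078/216.547 = 0.1851 of the mass, i.e. 18.51%.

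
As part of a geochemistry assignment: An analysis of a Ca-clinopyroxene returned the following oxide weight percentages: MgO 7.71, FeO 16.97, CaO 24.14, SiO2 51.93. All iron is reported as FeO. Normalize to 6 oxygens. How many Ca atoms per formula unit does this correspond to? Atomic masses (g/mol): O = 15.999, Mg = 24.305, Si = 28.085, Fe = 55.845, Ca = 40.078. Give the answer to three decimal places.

MgO: 7.71/40.304 = 0.19130 mol → 0.19130 mol Mg, 0.19130 mol O.
FeO: 16.97/71.844 = 0.23621 mol → 0.23621 mol Fe, 0.23621 mol O.
CaO: 24.14/56.077 = 0.43048 mol → 0.43048 mol Ca, 0.43048 mol O.
SiO2: 51.93/60.083 = 0.86430 mol → 0.86430 mol Si, 1.72860 mol O.
Total oxygen = 2.58659 mol. Normalization factor = 6/2.58659 = 2.31966.
Ca per 6 O = 0.43048 × 2.31966 = 0.999.

0.999 Ca apfu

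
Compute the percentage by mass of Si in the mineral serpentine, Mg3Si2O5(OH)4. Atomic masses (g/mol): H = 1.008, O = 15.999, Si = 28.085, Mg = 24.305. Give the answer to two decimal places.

Molar mass of Mg3Si2O5(OH)4: 3·24.305 + 2·28.085 + 9·15.999 + 4·1.008 = 277.108 g/mol.
Mass of Si per formula unit: 2 × 28.085 = 56.170 g.
Weight fraction Si = 56.170 / 277.108 = 0.2027.

20.27 wt%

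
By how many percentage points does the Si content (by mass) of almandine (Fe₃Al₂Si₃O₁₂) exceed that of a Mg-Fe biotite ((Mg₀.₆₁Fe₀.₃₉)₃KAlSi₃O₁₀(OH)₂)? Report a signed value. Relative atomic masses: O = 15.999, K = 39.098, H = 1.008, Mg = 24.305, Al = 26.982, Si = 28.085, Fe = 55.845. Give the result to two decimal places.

-1.62 percentage points

First mineral: 84.255 g Si in 497.742 g formula = 16.93 wt% Si.
Second mineral: 84.255 g Si in 454.156 g formula = 18.55 wt% Si.
16.93% − 18.55% gives a difference of -1.62 percentage points.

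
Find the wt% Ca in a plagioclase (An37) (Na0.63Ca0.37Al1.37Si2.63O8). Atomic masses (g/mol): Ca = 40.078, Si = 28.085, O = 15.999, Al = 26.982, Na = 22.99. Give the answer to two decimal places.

M(Na0.63Ca0.37Al1.37Si2.63O8) = 268.133 g/mol.
Ca contributes 0.37 × 40.078 = 14.829 g per mole.
14.829/268.133 = 0.0553 → 5.53%.

5.53 weight percent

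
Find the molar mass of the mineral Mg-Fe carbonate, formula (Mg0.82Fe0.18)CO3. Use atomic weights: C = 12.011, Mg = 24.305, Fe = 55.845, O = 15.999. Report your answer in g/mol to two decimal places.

89.99 g/mol

M = 0.82*24.305 + 0.18*55.845 + 1*12.011 + 3*15.999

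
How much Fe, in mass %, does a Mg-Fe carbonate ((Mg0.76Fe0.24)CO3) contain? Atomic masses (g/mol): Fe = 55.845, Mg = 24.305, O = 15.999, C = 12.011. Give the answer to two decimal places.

14.59 mass %

Molar mass of (Mg0.76Fe0.24)CO3: 0.76·24.305 + 0.24·55.845 + 1·12.011 + 3·15.999 = 91.883 g/mol.
Mass of Fe per formula unit: 0.24 × 55.845 = 13.403 g.
Weight fraction Fe = 13.403 / 91.883 = 0.1459.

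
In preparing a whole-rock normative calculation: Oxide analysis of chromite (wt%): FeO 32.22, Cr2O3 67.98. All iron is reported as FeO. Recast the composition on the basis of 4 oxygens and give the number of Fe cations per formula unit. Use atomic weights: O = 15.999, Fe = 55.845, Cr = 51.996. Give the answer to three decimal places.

32.22 wt% FeO ÷ 71.844 g/mol = 0.44847 mol, giving 0.44847 Fe and 0.44847 O.
67.98 wt% Cr2O3 ÷ 151.989 g/mol = 0.44727 mol, giving 0.89454 Cr and 1.34181 O.
Oxygen sums to 1.79028; scaling by 4/1.79028 = 2.23429 puts the formula on 4 O.
Fe: 0.44847 × 2.23429 = 1.002 atoms per formula unit.

1.002 Fe apfu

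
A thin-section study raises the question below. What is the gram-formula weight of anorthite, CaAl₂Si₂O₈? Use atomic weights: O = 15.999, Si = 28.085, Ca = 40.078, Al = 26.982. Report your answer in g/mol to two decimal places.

The formula mass is the sum 1×40.078 + 2×26.982 + 2×28.085 + 8×15.999.

278.20 g/mol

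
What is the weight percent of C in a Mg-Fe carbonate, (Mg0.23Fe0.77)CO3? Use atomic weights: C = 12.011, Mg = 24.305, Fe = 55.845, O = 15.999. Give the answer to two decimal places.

11.06 wt%

Molar mass of (Mg0.23Fe0.77)CO3: 0.23·24.305 + 0.77·55.845 + 1·12.011 + 3·15.999 = 108.599 g/mol.
Mass of C per formula unit: 1 × 12.011 = 12.011 g.
Weight fraction C = 12.011 / 108.599 = 0.1106.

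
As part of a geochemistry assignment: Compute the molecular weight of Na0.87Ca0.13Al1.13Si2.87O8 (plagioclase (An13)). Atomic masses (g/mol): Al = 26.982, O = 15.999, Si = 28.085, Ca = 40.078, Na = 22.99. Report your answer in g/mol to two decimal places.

The formula mass is the sum 0.87×22.99 + 0.13×40.078 + 1.13×26.982 + 2.87×28.085 + 8×15.999.

264.30 g/mol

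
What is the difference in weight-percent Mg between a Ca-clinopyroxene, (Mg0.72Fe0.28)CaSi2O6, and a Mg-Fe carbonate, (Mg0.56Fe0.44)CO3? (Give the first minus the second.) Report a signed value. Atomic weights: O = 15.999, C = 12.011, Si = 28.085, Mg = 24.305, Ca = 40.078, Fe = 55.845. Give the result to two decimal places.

-6.10 percentage points

Mg in (Mg0.72Fe0.28)CaSi2O6: molar mass 225.378 g/mol; 0.72×24.305 = 17.500 g → 7.76 wt%.
Mg in (Mg0.56Fe0.44)CO3: molar mass 98.191 g/mol; 0.56×24.305 = 13.611 g → 13.86 wt%.
Difference = 7.76 − 13.86 = -6.10 percentage points.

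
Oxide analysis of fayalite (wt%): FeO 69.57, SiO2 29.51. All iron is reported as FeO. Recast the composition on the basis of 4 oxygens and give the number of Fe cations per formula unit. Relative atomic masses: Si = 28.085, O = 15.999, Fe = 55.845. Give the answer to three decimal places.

FeO: 69.57/71.844 = 0.96835 mol → 0.96835 mol Fe, 0.96835 mol O.
SiO2: 29.51/60.083 = 0.49115 mol → 0.49115 mol Si, 0.98230 mol O.
Total oxygen = 1.95065 mol. Normalization factor = 4/1.95065 = 2.05060.
Fe per 4 O = 0.96835 × 2.05060 = 1.986.

1.986 Fe apfu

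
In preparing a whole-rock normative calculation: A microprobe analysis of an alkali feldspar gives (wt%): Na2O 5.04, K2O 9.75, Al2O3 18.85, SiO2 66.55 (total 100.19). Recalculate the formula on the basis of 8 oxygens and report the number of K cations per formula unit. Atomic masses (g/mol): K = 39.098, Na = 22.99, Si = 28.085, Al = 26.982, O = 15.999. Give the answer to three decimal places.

5.04 wt% Na2O ÷ 61.979 g/mol = 0.08132 mol, giving 0.16264 Na and 0.08132 O.
9.75 wt% K2O ÷ 94.195 g/mol = 0.10351 mol, giving 0.20702 K and 0.10351 O.
18.85 wt% Al2O3 ÷ 101.961 g/mol = 0.18487 mol, giving 0.36974 Al and 0.55461 O.
66.55 wt% SiO2 ÷ 60.083 g/mol = 1.10763 mol, giving 1.10763 Si and 2.21526 O.
Oxygen sums to 2.95470; scaling by 8/2.95470 = 2.70755 puts the formula on 8 O.
K: 0.20702 × 2.70755 = 0.561 atoms per formula unit.

0.561 K apfu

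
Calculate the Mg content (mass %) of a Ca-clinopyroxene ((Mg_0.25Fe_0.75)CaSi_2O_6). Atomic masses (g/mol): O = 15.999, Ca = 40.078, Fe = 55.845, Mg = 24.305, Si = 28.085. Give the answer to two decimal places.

2.53 mass %

Formula mass = 0.25*24.305 + 0.75*55.845 + 1*40.078 + 2*28.085 + 6*15.999 = 240.202 g/mol, of which 6.076 g is Mg.
So Mg makes up 6.076/240.202 = 0.0253 of the mass, i.e. 2.53%.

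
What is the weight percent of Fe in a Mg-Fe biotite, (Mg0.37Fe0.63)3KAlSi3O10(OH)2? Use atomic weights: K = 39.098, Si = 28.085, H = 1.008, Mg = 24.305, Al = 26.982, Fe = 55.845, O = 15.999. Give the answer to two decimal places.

22.13 mass %

M((Mg0.37Fe0.63)3KAlSi3O10(OH)2) = 476.865 g/mol.
Fe contributes 1.89 × 55.845 = 105.547 g per mole.
105.547/476.865 = 0.2213 → 22.13%.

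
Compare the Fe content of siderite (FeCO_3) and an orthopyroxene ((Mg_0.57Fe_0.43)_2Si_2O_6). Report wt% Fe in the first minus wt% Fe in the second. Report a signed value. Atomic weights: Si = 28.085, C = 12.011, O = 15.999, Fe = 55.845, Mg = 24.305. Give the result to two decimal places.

M(FeCO_3) = 115.853 g/mol, so wt% Fe = 55.845/115.853 × 100 = 48.20%.
M((Mg_0.57Fe_0.43)_2Si_2O_6) = 227.898 g/mol, so wt% Fe = 48.027/227.898 × 100 = 21.07%.
48.20 − 21.07 = 27.13 pp.

27.13 percentage points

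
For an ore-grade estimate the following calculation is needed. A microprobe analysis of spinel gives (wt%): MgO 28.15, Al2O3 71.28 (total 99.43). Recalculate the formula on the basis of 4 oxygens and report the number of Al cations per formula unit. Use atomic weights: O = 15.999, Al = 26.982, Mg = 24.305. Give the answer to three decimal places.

2.000 Al apfu

MgO (M=40.304): mol = 0.69844; Mg = 0.69844, O = 0.69844.
Al2O3 (M=101.961): mol = 0.69909; Al = 1.39818, O = 2.09727.
ΣO = 2.79571; factor = 4/ΣO = 1.43076.
Al apfu = 1.39818 × 1.43076 = 2.000.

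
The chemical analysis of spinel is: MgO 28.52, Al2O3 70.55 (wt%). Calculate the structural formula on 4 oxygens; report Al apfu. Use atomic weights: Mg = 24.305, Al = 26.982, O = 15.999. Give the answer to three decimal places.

1.989 Al apfu

28.52 wt% MgO ÷ 40.304 g/mol = 0.70762 mol, giving 0.70762 Mg and 0.70762 O.
70.55 wt% Al2O3 ÷ 101.961 g/mol = 0.69193 mol, giving 1.38386 Al and 2.07579 O.
Oxygen sums to 2.78341; scaling by 4/2.78341 = 1.43709 puts the formula on 4 O.
Al: 1.38386 × 1.43709 = 1.989 atoms per formula unit.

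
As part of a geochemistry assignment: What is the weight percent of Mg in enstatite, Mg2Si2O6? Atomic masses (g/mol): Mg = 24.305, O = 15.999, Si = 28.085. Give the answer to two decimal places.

24.21 mass %

Molar mass of Mg2Si2O6: 2×24.305 + 2×28.085 + 6×15.999 = 200.774 g/mol.
Mass of Mg per formula unit: 2 × 24.305 = 48.610 g.
Weight fraction Mg = 48.610 / 200.774 = 0.2421.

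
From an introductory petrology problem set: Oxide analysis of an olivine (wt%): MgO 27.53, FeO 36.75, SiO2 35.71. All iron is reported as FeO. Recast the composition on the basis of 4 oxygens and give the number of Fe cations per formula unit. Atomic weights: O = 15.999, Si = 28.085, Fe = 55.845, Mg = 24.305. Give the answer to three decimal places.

MgO: 27.53/40.304 = 0.68306 mol → 0.68306 mol Mg, 0.68306 mol O.
FeO: 36.75/71.844 = 0.51152 mol → 0.51152 mol Fe, 0.51152 mol O.
SiO2: 35.71/60.083 = 0.59434 mol → 0.59434 mol Si, 1.18868 mol O.
Total oxygen = 2.38326 mol. Normalization factor = 4/2.38326 = 1.67837.
Fe per 4 O = 0.51152 × 1.67837 = 0.859.

0.859 Fe apfu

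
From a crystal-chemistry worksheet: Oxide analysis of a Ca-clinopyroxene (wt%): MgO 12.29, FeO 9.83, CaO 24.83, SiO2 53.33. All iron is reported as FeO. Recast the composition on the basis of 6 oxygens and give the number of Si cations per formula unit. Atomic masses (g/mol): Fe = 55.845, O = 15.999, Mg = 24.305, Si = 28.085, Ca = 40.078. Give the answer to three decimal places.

2.002 Si apfu

MgO: 12.29/40.304 = 0.30493 mol → 0.30493 mol Mg, 0.30493 mol O.
FeO: 9.83/71.844 = 0.13682 mol → 0.13682 mol Fe, 0.13682 mol O.
CaO: 24.83/56.077 = 0.44278 mol → 0.44278 mol Ca, 0.44278 mol O.
SiO2: 53.33/60.083 = 0.88761 mol → 0.88761 mol Si, 1.77522 mol O.
Total oxygen = 2.65975 mol. Normalization factor = 6/2.65975 = 2.25585.
Si per 6 O = 0.88761 × 2.25585 = 2.002.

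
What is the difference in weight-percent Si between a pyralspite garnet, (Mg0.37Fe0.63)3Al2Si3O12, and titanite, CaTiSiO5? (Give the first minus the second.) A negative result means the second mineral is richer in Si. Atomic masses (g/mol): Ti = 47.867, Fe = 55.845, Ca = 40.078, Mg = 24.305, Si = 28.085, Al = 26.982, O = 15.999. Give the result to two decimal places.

First mineral: 84.255 g Si in 462.733 g formula = 18.21 wt% Si.
Second mineral: 28.085 g Si in 196.025 g formula = 14.33 wt% Si.
18.21% − 14.33% gives a difference of 3.88 percentage points.

3.88 percentage points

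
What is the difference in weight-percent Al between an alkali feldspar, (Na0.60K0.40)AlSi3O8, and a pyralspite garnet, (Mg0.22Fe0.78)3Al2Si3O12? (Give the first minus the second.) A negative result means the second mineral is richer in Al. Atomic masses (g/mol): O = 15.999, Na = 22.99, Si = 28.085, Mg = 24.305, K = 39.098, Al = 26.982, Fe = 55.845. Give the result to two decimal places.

First mineral: 26.982 g Al in 268.662 g formula = 10.04 wt% Al.
Second mineral: 53.964 g Al in 476.926 g formula = 11.31 wt% Al.
10.04% − 11.31% gives a difference of -1.27 percentage points.

-1.27 percentage points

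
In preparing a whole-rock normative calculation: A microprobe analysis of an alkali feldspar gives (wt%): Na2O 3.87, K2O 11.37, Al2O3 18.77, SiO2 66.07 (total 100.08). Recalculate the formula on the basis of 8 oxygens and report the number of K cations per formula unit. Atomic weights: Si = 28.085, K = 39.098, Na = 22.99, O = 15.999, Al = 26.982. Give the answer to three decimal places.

0.658 K apfu

Na2O (M=61.979): mol = 0.06244; Na = 0.12488, O = 0.06244.
K2O (M=94.195): mol = 0.12071; K = 0.24142, O = 0.12071.
Al2O3 (M=101.961): mol = 0.18409; Al = 0.36818, O = 0.55227.
SiO2 (M=60.083): mol = 1.09965; Si = 1.09965, O = 2.19930.
ΣO = 2.93472; factor = 8/ΣO = 2.72598.
K apfu = 0.24142 × 2.72598 = 0.658.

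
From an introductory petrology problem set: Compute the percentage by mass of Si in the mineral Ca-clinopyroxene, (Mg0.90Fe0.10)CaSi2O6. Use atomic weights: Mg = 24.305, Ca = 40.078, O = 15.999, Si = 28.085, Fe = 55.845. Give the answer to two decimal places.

25.57 weight percent

M((Mg0.90Fe0.10)CaSi2O6) = 219.701 g/mol.
Si contributes 2 × 28.085 = 56.170 g per mole.
56.170/219.701 = 0.2557 → 25.57%.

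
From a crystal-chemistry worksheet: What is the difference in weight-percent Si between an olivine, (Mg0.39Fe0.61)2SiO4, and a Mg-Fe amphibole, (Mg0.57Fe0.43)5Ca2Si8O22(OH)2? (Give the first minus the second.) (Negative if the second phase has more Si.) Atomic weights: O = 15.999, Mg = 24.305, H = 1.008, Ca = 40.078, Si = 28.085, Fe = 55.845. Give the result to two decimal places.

Si in (Mg0.39Fe0.61)2SiO4: molar mass 179.170 g/mol; 1×28.085 = 28.085 g → 15.68 wt%.
Si in (Mg0.57Fe0.43)5Ca2Si8O22(OH)2: molar mass 880.164 g/mol; 8×28.085 = 224.680 g → 25.53 wt%.
Difference = 15.68 − 25.53 = -9.85 percentage points.

-9.85 percentage points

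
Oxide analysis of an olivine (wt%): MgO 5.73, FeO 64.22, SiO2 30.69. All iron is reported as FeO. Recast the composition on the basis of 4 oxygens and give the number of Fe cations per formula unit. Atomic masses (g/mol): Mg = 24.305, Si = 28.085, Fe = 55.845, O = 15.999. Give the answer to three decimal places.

1.738 Fe apfu

MgO: 5.73/40.304 = 0.14217 mol → 0.14217 mol Mg, 0.14217 mol O.
FeO: 64.22/71.844 = 0.89388 mol → 0.89388 mol Fe, 0.89388 mol O.
SiO2: 30.69/60.083 = 0.51079 mol → 0.51079 mol Si, 1.02158 mol O.
Total oxygen = 2.05763 mol. Normalization factor = 4/2.05763 = 1.94398.
Fe per 4 O = 0.89388 × 1.94398 = 1.738.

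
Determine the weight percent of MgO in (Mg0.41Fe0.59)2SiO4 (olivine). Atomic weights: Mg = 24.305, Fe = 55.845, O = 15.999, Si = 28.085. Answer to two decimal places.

Formula mass = 177.908 g/mol.
0.82 Mg → 0.8200 mol MgO per formula unit; M(MgO) = 40.304, so MgO mass = 33.049 g.
33.049/177.908 × 100 = 18.58 wt%.

18.58 wt%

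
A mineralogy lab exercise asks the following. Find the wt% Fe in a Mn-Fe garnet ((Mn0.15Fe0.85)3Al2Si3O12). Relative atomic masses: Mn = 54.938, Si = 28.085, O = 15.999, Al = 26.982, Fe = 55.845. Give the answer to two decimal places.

M((Mn0.15Fe0.85)3Al2Si3O12) = 497.334 g/mol.
Fe contributes 2.55 × 55.845 = 142.405 g per mole.
142.405/497.334 = 0.2863 → 28.63%.

28.63 wt%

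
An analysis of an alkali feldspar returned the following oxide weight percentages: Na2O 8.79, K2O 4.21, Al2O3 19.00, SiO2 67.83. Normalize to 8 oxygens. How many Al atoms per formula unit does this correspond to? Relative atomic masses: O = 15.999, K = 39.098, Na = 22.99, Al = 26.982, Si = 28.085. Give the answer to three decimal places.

0.993 Al apfu

Na2O (M=61.979): mol = 0.14182; Na = 0.28364, O = 0.14182.
K2O (M=94.195): mol = 0.04469; K = 0.08938, O = 0.04469.
Al2O3 (M=101.961): mol = 0.18635; Al = 0.37270, O = 0.55905.
SiO2 (M=60.083): mol = 1.12894; Si = 1.12894, O = 2.25788.
ΣO = 3.00344; factor = 8/ΣO = 2.66361.
Al apfu = 0.37270 × 2.66361 = 0.993.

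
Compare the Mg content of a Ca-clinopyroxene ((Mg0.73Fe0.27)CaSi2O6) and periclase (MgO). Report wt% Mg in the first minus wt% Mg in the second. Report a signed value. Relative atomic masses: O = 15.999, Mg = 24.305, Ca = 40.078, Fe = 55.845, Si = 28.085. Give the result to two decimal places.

-52.42 percentage points

Mg in (Mg0.73Fe0.27)CaSi2O6: molar mass 225.063 g/mol; 0.73×24.305 = 17.743 g → 7.88 wt%.
Mg in MgO: molar mass 40.304 g/mol; 1×24.305 = 24.305 g → 60.30 wt%.
Difference = 7.88 − 60.30 = -52.42 percentage points.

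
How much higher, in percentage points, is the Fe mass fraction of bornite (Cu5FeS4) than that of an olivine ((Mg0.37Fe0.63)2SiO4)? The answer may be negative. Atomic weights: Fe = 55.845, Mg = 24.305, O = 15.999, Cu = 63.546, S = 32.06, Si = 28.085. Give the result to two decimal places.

First mineral: 55.845 g Fe in 501.815 g formula = 11.13 wt% Fe.
Second mineral: 70.365 g Fe in 180.431 g formula = 39.00 wt% Fe.
11.13% − 39.00% gives a difference of -27.87 percentage points.

-27.87 percentage points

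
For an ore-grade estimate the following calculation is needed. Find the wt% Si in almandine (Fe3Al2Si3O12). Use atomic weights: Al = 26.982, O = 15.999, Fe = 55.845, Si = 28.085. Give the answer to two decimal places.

16.93 wt%

Molar mass of Fe3Al2Si3O12: 3·55.845 + 2·26.982 + 3·28.085 + 12·15.999 = 497.742 g/mol.
Mass of Si per formula unit: 3 × 28.085 = 84.255 g.
Weight fraction Si = 84.255 / 497.742 = 0.1693.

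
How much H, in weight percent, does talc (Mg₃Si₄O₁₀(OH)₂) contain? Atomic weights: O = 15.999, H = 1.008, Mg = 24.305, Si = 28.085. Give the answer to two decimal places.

0.53 weight percent

Molar mass of Mg₃Si₄O₁₀(OH)₂: 3×24.305 + 4×28.085 + 12×15.999 + 2×1.008 = 379.259 g/mol.
Mass of H per formula unit: 2 × 1.008 = 2.016 g.
Weight fraction H = 2.016 / 379.259 = 0.0053.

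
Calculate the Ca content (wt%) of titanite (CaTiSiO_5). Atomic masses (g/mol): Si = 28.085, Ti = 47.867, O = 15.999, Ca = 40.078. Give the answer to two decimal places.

20.45 wt%

Molar mass of CaTiSiO_5: 1×40.078 + 1×47.867 + 1×28.085 + 5×15.999 = 196.025 g/mol.
Mass of Ca per formula unit: 1 × 40.078 = 40.078 g.
Weight fraction Ca = 40.078 / 196.025 = 0.2045.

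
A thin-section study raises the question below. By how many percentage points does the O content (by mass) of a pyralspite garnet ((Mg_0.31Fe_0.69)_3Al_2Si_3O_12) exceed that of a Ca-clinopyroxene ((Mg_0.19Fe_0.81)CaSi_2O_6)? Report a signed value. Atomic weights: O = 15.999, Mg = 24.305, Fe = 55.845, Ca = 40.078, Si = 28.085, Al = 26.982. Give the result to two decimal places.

1.34 percentage points

O in (Mg_0.31Fe_0.69)_3Al_2Si_3O_12: molar mass 468.410 g/mol; 12×15.999 = 191.988 g → 40.99 wt%.
O in (Mg_0.19Fe_0.81)CaSi_2O_6: molar mass 242.094 g/mol; 6×15.999 = 95.994 g → 39.65 wt%.
Difference = 40.99 − 39.65 = 1.34 percentage points.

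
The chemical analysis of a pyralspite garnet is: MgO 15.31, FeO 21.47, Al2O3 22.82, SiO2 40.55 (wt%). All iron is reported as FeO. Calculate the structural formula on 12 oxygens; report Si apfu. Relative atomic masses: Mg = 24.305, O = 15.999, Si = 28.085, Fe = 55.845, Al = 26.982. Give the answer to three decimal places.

MgO (M=40.304): mol = 0.37986; Mg = 0.37986, O = 0.37986.
FeO (M=71.844): mol = 0.29884; Fe = 0.29884, O = 0.29884.
Al2O3 (M=101.961): mol = 0.22381; Al = 0.44762, O = 0.67143.
SiO2 (M=60.083): mol = 0.67490; Si = 0.67490, O = 1.34980.
ΣO = 2.69993; factor = 12/ΣO = 4.44456.
Si apfu = 0.67490 × 4.44456 = 3.000.

3.000 Si apfu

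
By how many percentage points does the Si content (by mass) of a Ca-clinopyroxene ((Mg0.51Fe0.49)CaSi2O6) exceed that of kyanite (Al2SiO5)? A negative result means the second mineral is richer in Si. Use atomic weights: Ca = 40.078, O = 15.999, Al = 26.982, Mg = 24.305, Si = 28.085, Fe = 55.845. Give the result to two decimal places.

6.88 percentage points

First mineral: 56.170 g Si in 232.002 g formula = 24.21 wt% Si.
Second mineral: 28.085 g Si in 162.044 g formula = 17.33 wt% Si.
24.21% − 17.33% gives a difference of 6.88 percentage points.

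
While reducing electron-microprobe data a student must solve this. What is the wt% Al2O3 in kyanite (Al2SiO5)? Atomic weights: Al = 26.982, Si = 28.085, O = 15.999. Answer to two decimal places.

62.92 wt%

Formula mass = 162.044 g/mol.
2 Al → 1.0000 mol Al2O3 per formula unit; M(Al2O3) = 101.961, so Al2O3 mass = 101.961 g.
101.961/162.044 × 100 = 62.92 wt%.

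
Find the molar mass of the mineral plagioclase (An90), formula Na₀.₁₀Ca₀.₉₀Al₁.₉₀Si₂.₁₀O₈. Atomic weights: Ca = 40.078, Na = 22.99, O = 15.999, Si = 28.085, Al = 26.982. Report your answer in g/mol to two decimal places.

276.61 g/mol

M = 0.10×22.99 + 0.90×40.078 + 1.90×26.982 + 2.10×28.085 + 8×15.999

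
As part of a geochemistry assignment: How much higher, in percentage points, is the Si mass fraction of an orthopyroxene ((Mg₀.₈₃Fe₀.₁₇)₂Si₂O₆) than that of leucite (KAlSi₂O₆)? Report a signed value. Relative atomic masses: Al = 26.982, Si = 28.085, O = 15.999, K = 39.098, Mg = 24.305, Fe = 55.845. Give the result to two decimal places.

M((Mg₀.₈₃Fe₀.₁₇)₂Si₂O₆) = 211.498 g/mol, so wt% Si = 56.170/211.498 × 100 = 26.56%.
M(KAlSi₂O₆) = 218.244 g/mol, so wt% Si = 56.170/218.244 × 100 = 25.74%.
26.56 − 25.74 = 0.82 pp.

0.82 percentage points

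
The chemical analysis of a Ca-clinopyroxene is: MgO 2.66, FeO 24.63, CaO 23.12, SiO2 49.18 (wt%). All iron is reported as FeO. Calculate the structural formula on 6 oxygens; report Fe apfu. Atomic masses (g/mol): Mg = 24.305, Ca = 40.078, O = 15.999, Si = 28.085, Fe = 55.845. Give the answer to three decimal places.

MgO: 2.66/40.304 = 0.06600 mol → 0.06600 mol Mg, 0.06600 mol O.
FeO: 24.63/71.844 = 0.34283 mol → 0.34283 mol Fe, 0.34283 mol O.
CaO: 23.12/56.077 = 0.41229 mol → 0.41229 mol Ca, 0.41229 mol O.
SiO2: 49.18/60.083 = 0.81853 mol → 0.81853 mol Si, 1.63706 mol O.
Total oxygen = 2.45818 mol. Normalization factor = 6/2.45818 = 2.44083.
Fe per 6 O = 0.34283 × 2.44083 = 0.837.

0.837 Fe apfu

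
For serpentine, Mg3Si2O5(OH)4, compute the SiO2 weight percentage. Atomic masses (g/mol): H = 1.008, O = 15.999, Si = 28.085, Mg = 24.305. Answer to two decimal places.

43.36 wt%

Molar mass of Mg3Si2O5(OH)4 = 3×24.305 + 2×28.085 + 9×15.999 + 4×1.008 = 277.108 g/mol.
Each formula unit contains 2 Si, equivalent to 2/1 = 2.0000 mol SiO2.
M(SiO2) = 1×28.085 + 2×15.999 = 60.083 g/mol.
Mass of SiO2 per formula unit = 2.0000 × 60.083 = 120.166 g.
SiO2 wt% = 120.166 / 277.108 × 100 = 43.36%.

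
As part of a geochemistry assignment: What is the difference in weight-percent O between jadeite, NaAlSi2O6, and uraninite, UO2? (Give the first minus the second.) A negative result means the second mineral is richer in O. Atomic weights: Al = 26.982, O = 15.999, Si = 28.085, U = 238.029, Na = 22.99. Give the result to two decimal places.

35.64 percentage points

M(NaAlSi2O6) = 202.136 g/mol, so wt% O = 95.994/202.136 × 100 = 47.49%.
M(UO2) = 270.027 g/mol, so wt% O = 31.998/270.027 × 100 = 11.85%.
47.49 − 11.85 = 35.64 pp.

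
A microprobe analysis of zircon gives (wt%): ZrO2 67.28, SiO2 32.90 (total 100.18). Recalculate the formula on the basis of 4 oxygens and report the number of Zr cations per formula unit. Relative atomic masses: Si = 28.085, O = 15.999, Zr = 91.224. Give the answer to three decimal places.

0.999 Zr apfu

ZrO2 (M=123.222): mol = 0.54601; Zr = 0.54601, O = 1.09202.
SiO2 (M=60.083): mol = 0.54758; Si = 0.54758, O = 1.09516.
ΣO = 2.18718; factor = 4/ΣO = 1.82884.
Zr apfu = 0.54601 × 1.82884 = 0.999.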